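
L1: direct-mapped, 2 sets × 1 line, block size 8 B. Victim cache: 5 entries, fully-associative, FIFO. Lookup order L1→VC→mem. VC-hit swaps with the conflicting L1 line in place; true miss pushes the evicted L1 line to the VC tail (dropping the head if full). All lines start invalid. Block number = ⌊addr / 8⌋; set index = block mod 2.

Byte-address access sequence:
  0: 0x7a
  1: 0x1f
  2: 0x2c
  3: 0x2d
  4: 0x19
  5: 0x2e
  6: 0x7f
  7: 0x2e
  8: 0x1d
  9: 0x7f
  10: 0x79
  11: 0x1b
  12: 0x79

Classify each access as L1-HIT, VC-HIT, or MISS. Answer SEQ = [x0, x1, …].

0: 0x7a (blk 15, set 1) → MISS  vc=[]
1: 0x1f (blk 3, set 1) → MISS  vc=[15]
2: 0x2c (blk 5, set 1) → MISS  vc=[15, 3]
3: 0x2d (blk 5, set 1) → L1-HIT  vc=[15, 3]
4: 0x19 (blk 3, set 1) → VC-HIT  vc=[15, 5]
5: 0x2e (blk 5, set 1) → VC-HIT  vc=[15, 3]
6: 0x7f (blk 15, set 1) → VC-HIT  vc=[5, 3]
7: 0x2e (blk 5, set 1) → VC-HIT  vc=[15, 3]
8: 0x1d (blk 3, set 1) → VC-HIT  vc=[15, 5]
9: 0x7f (blk 15, set 1) → VC-HIT  vc=[3, 5]
10: 0x79 (blk 15, set 1) → L1-HIT  vc=[3, 5]
11: 0x1b (blk 3, set 1) → VC-HIT  vc=[15, 5]
12: 0x79 (blk 15, set 1) → VC-HIT  vc=[3, 5]

SEQ = [MISS, MISS, MISS, L1-HIT, VC-HIT, VC-HIT, VC-HIT, VC-HIT, VC-HIT, VC-HIT, L1-HIT, VC-HIT, VC-HIT]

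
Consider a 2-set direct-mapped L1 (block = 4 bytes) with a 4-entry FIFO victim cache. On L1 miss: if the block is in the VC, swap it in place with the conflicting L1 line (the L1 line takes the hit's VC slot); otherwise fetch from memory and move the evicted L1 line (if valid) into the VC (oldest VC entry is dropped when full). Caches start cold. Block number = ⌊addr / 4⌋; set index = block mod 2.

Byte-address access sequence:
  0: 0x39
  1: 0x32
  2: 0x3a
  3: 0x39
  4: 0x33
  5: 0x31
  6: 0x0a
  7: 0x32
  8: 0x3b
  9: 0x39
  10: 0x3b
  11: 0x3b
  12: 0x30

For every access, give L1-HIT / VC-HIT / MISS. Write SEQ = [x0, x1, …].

SEQ = [MISS, MISS, VC-HIT, L1-HIT, VC-HIT, L1-HIT, MISS, VC-HIT, VC-HIT, L1-HIT, L1-HIT, L1-HIT, VC-HIT]

  [0] addr=0x39 blk=14 s=0: MISS | VC []
  [1] addr=0x32 blk=12 s=0: MISS | VC [14]
  [2] addr=0x3a blk=14 s=0: VC-HIT | VC [12]
  [3] addr=0x39 blk=14 s=0: L1-HIT | VC [12]
  [4] addr=0x33 blk=12 s=0: VC-HIT | VC [14]
  [5] addr=0x31 blk=12 s=0: L1-HIT | VC [14]
  [6] addr=0xa blk=2 s=0: MISS | VC [14, 12]
  [7] addr=0x32 blk=12 s=0: VC-HIT | VC [14, 2]
  [8] addr=0x3b blk=14 s=0: VC-HIT | VC [12, 2]
  [9] addr=0x39 blk=14 s=0: L1-HIT | VC [12, 2]
  [10] addr=0x3b blk=14 s=0: L1-HIT | VC [12, 2]
  [11] addr=0x3b blk=14 s=0: L1-HIT | VC [12, 2]
  [12] addr=0x30 blk=12 s=0: VC-HIT | VC [14, 2]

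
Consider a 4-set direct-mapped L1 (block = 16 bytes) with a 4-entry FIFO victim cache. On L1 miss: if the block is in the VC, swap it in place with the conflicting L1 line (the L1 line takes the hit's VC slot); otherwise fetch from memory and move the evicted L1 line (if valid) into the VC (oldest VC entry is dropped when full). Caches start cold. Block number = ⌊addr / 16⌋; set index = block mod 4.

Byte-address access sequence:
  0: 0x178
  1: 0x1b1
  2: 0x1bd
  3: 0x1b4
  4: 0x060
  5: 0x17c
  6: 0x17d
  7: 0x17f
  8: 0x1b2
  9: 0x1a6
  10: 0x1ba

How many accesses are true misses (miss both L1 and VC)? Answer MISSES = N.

  [0] addr=0x178 blk=23 s=3: MISS | VC []
  [1] addr=0x1b1 blk=27 s=3: MISS | VC [23]
  [2] addr=0x1bd blk=27 s=3: L1-HIT | VC [23]
  [3] addr=0x1b4 blk=27 s=3: L1-HIT | VC [23]
  [4] addr=0x60 blk=6 s=2: MISS | VC [23]
  [5] addr=0x17c blk=23 s=3: VC-HIT | VC [27]
  [6] addr=0x17d blk=23 s=3: L1-HIT | VC [27]
  [7] addr=0x17f blk=23 s=3: L1-HIT | VC [27]
  [8] addr=0x1b2 blk=27 s=3: VC-HIT | VC [23]
  [9] addr=0x1a6 blk=26 s=2: MISS | VC [23, 6]
  [10] addr=0x1ba blk=27 s=3: L1-HIT | VC [23, 6]

MISSES = 4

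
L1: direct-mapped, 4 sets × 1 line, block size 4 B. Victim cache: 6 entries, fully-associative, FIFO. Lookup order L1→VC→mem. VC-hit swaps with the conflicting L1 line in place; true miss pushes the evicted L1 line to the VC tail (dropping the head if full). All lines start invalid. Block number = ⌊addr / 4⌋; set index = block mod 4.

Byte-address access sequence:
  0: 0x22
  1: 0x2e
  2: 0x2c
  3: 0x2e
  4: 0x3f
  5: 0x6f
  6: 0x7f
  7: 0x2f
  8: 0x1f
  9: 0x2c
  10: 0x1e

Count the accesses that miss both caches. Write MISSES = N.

  [0] addr=0x22 blk=8 s=0: MISS | VC []
  [1] addr=0x2e blk=11 s=3: MISS | VC []
  [2] addr=0x2c blk=11 s=3: L1-HIT | VC []
  [3] addr=0x2e blk=11 s=3: L1-HIT | VC []
  [4] addr=0x3f blk=15 s=3: MISS | VC [11]
  [5] addr=0x6f blk=27 s=3: MISS | VC [11, 15]
  [6] addr=0x7f blk=31 s=3: MISS | VC [11, 15, 27]
  [7] addr=0x2f blk=11 s=3: VC-HIT | VC [31, 15, 27]
  [8] addr=0x1f blk=7 s=3: MISS | VC [31, 15, 27, 11]
  [9] addr=0x2c blk=11 s=3: VC-HIT | VC [31, 15, 27, 7]
  [10] addr=0x1e blk=7 s=3: VC-HIT | VC [31, 15, 27, 11]

MISSES = 6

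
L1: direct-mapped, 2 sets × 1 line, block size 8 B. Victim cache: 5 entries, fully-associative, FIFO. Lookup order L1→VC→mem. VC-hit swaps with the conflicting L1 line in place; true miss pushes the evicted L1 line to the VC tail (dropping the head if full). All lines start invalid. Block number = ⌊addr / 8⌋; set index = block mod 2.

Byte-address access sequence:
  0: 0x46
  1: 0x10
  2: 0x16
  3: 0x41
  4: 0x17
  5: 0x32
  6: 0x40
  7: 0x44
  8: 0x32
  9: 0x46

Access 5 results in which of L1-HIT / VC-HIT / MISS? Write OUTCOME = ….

#0 0x46→b8/s0 MISS; vc=[]
#1 0x10→b2/s0 MISS; vc=[8]
#2 0x16→b2/s0 L1-HIT; vc=[8]
#3 0x41→b8/s0 VC-HIT; vc=[2]
#4 0x17→b2/s0 VC-HIT; vc=[8]
#5 0x32→b6/s0 MISS; vc=[8,2]
#6 0x40→b8/s0 VC-HIT; vc=[6,2]
#7 0x44→b8/s0 L1-HIT; vc=[6,2]
#8 0x32→b6/s0 VC-HIT; vc=[8,2]
#9 0x46→b8/s0 VC-HIT; vc=[6,2]

OUTCOME = MISS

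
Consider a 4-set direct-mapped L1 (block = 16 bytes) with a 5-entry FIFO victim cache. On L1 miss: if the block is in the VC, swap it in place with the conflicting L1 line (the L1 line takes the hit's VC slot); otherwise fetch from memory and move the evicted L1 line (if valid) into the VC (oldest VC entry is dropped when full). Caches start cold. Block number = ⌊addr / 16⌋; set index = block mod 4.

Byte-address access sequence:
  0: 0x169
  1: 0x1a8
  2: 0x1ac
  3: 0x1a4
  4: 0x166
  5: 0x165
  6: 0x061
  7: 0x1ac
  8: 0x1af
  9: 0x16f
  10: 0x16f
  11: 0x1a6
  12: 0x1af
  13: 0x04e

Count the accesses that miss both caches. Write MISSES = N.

MISSES = 4

  [0] addr=0x169 blk=22 s=2: MISS | VC []
  [1] addr=0x1a8 blk=26 s=2: MISS | VC [22]
  [2] addr=0x1ac blk=26 s=2: L1-HIT | VC [22]
  [3] addr=0x1a4 blk=26 s=2: L1-HIT | VC [22]
  [4] addr=0x166 blk=22 s=2: VC-HIT | VC [26]
  [5] addr=0x165 blk=22 s=2: L1-HIT | VC [26]
  [6] addr=0x61 blk=6 s=2: MISS | VC [26, 22]
  [7] addr=0x1ac blk=26 s=2: VC-HIT | VC [6, 22]
  [8] addr=0x1af blk=26 s=2: L1-HIT | VC [6, 22]
  [9] addr=0x16f blk=22 s=2: VC-HIT | VC [6, 26]
  [10] addr=0x16f blk=22 s=2: L1-HIT | VC [6, 26]
  [11] addr=0x1a6 blk=26 s=2: VC-HIT | VC [6, 22]
  [12] addr=0x1af blk=26 s=2: L1-HIT | VC [6, 22]
  [13] addr=0x4e blk=4 s=0: MISS | VC [6, 22]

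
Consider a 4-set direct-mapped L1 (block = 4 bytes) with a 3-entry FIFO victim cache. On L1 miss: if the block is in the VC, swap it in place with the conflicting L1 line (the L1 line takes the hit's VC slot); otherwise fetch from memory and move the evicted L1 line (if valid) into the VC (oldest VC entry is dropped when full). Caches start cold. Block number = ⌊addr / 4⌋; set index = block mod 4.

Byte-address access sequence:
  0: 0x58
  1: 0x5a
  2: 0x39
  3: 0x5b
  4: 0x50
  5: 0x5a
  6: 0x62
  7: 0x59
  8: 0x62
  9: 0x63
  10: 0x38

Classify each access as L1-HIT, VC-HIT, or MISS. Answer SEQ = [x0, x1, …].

SEQ = [MISS, L1-HIT, MISS, VC-HIT, MISS, L1-HIT, MISS, L1-HIT, L1-HIT, L1-HIT, VC-HIT]

#0 0x58→b22/s2 MISS; vc=[]
#1 0x5a→b22/s2 L1-HIT; vc=[]
#2 0x39→b14/s2 MISS; vc=[22]
#3 0x5b→b22/s2 VC-HIT; vc=[14]
#4 0x50→b20/s0 MISS; vc=[14]
#5 0x5a→b22/s2 L1-HIT; vc=[14]
#6 0x62→b24/s0 MISS; vc=[14,20]
#7 0x59→b22/s2 L1-HIT; vc=[14,20]
#8 0x62→b24/s0 L1-HIT; vc=[14,20]
#9 0x63→b24/s0 L1-HIT; vc=[14,20]
#10 0x38→b14/s2 VC-HIT; vc=[22,20]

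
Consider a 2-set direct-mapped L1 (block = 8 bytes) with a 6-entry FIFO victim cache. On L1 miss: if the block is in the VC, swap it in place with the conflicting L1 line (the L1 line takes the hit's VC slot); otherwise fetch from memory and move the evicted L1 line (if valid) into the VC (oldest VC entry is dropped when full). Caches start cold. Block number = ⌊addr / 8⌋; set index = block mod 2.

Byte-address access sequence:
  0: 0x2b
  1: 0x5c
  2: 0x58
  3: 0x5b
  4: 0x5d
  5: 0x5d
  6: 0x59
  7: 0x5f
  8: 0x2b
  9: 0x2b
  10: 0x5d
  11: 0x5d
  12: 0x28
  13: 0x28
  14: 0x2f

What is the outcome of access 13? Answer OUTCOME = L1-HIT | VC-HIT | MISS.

OUTCOME = L1-HIT

#0 0x2b→b5/s1 MISS; vc=[]
#1 0x5c→b11/s1 MISS; vc=[5]
#2 0x58→b11/s1 L1-HIT; vc=[5]
#3 0x5b→b11/s1 L1-HIT; vc=[5]
#4 0x5d→b11/s1 L1-HIT; vc=[5]
#5 0x5d→b11/s1 L1-HIT; vc=[5]
#6 0x59→b11/s1 L1-HIT; vc=[5]
#7 0x5f→b11/s1 L1-HIT; vc=[5]
#8 0x2b→b5/s1 VC-HIT; vc=[11]
#9 0x2b→b5/s1 L1-HIT; vc=[11]
#10 0x5d→b11/s1 VC-HIT; vc=[5]
#11 0x5d→b11/s1 L1-HIT; vc=[5]
#12 0x28→b5/s1 VC-HIT; vc=[11]
#13 0x28→b5/s1 L1-HIT; vc=[11]
#14 0x2f→b5/s1 L1-HIT; vc=[11]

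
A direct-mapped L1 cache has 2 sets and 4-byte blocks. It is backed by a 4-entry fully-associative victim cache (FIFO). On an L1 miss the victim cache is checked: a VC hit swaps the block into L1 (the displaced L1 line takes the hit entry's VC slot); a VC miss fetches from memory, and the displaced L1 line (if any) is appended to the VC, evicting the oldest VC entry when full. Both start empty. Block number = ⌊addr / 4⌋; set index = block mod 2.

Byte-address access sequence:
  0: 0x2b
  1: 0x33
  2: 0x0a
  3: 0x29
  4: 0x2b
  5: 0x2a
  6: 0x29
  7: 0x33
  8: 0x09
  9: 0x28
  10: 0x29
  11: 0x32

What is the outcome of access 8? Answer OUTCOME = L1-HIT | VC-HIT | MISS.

OUTCOME = VC-HIT

#0 0x2b→b10/s0 MISS; vc=[]
#1 0x33→b12/s0 MISS; vc=[10]
#2 0xa→b2/s0 MISS; vc=[10,12]
#3 0x29→b10/s0 VC-HIT; vc=[2,12]
#4 0x2b→b10/s0 L1-HIT; vc=[2,12]
#5 0x2a→b10/s0 L1-HIT; vc=[2,12]
#6 0x29→b10/s0 L1-HIT; vc=[2,12]
#7 0x33→b12/s0 VC-HIT; vc=[2,10]
#8 0x9→b2/s0 VC-HIT; vc=[12,10]
#9 0x28→b10/s0 VC-HIT; vc=[12,2]
#10 0x29→b10/s0 L1-HIT; vc=[12,2]
#11 0x32→b12/s0 VC-HIT; vc=[10,2]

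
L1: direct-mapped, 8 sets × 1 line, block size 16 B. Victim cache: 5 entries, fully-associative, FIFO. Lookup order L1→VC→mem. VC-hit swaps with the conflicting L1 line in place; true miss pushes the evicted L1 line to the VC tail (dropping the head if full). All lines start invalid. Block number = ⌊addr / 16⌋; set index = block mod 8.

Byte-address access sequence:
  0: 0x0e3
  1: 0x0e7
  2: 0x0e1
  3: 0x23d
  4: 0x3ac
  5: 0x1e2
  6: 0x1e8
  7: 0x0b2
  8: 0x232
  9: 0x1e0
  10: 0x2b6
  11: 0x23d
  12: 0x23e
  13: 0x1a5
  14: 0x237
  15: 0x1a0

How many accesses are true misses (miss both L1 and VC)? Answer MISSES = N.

  [0] addr=0xe3 blk=14 s=6: MISS | VC []
  [1] addr=0xe7 blk=14 s=6: L1-HIT | VC []
  [2] addr=0xe1 blk=14 s=6: L1-HIT | VC []
  [3] addr=0x23d blk=35 s=3: MISS | VC []
  [4] addr=0x3ac blk=58 s=2: MISS | VC []
  [5] addr=0x1e2 blk=30 s=6: MISS | VC [14]
  [6] addr=0x1e8 blk=30 s=6: L1-HIT | VC [14]
  [7] addr=0xb2 blk=11 s=3: MISS | VC [14, 35]
  [8] addr=0x232 blk=35 s=3: VC-HIT | VC [14, 11]
  [9] addr=0x1e0 blk=30 s=6: L1-HIT | VC [14, 11]
  [10] addr=0x2b6 blk=43 s=3: MISS | VC [14, 11, 35]
  [11] addr=0x23d blk=35 s=3: VC-HIT | VC [14, 11, 43]
  [12] addr=0x23e blk=35 s=3: L1-HIT | VC [14, 11, 43]
  [13] addr=0x1a5 blk=26 s=2: MISS | VC [14, 11, 43, 58]
  [14] addr=0x237 blk=35 s=3: L1-HIT | VC [14, 11, 43, 58]
  [15] addr=0x1a0 blk=26 s=2: L1-HIT | VC [14, 11, 43, 58]

MISSES = 7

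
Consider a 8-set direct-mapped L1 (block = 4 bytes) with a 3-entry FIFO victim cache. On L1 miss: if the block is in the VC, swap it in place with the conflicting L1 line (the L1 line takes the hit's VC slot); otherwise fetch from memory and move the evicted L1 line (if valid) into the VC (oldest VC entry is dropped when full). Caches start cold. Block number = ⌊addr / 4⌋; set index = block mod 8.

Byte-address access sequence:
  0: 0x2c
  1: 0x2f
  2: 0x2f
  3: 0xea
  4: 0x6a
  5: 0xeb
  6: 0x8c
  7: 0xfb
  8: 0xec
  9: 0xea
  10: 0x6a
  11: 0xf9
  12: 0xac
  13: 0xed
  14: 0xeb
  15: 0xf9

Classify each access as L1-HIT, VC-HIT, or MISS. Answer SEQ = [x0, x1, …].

SEQ = [MISS, L1-HIT, L1-HIT, MISS, MISS, VC-HIT, MISS, MISS, MISS, L1-HIT, VC-HIT, L1-HIT, MISS, VC-HIT, MISS, L1-HIT]

#0 0x2c→b11/s3 MISS; vc=[]
#1 0x2f→b11/s3 L1-HIT; vc=[]
#2 0x2f→b11/s3 L1-HIT; vc=[]
#3 0xea→b58/s2 MISS; vc=[]
#4 0x6a→b26/s2 MISS; vc=[58]
#5 0xeb→b58/s2 VC-HIT; vc=[26]
#6 0x8c→b35/s3 MISS; vc=[26,11]
#7 0xfb→b62/s6 MISS; vc=[26,11]
#8 0xec→b59/s3 MISS; vc=[26,11,35]
#9 0xea→b58/s2 L1-HIT; vc=[26,11,35]
#10 0x6a→b26/s2 VC-HIT; vc=[58,11,35]
#11 0xf9→b62/s6 L1-HIT; vc=[58,11,35]
#12 0xac→b43/s3 MISS; vc=[11,35,59]
#13 0xed→b59/s3 VC-HIT; vc=[11,35,43]
#14 0xeb→b58/s2 MISS; vc=[35,43,26]
#15 0xf9→b62/s6 L1-HIT; vc=[35,43,26]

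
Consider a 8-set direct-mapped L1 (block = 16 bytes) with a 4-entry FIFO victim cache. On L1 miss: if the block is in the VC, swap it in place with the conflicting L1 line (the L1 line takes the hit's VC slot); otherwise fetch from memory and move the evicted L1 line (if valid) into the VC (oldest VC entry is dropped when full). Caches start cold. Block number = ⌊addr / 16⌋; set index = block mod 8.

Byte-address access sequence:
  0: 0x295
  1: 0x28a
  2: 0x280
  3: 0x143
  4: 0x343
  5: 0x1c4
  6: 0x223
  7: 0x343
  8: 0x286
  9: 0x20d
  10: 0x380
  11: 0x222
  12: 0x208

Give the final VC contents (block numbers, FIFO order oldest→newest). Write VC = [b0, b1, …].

VC = [20, 28, 40, 56]

#0 0x295→b41/s1 MISS; vc=[]
#1 0x28a→b40/s0 MISS; vc=[]
#2 0x280→b40/s0 L1-HIT; vc=[]
#3 0x143→b20/s4 MISS; vc=[]
#4 0x343→b52/s4 MISS; vc=[20]
#5 0x1c4→b28/s4 MISS; vc=[20,52]
#6 0x223→b34/s2 MISS; vc=[20,52]
#7 0x343→b52/s4 VC-HIT; vc=[20,28]
#8 0x286→b40/s0 L1-HIT; vc=[20,28]
#9 0x20d→b32/s0 MISS; vc=[20,28,40]
#10 0x380→b56/s0 MISS; vc=[20,28,40,32]
#11 0x222→b34/s2 L1-HIT; vc=[20,28,40,32]
#12 0x208→b32/s0 VC-HIT; vc=[20,28,40,56]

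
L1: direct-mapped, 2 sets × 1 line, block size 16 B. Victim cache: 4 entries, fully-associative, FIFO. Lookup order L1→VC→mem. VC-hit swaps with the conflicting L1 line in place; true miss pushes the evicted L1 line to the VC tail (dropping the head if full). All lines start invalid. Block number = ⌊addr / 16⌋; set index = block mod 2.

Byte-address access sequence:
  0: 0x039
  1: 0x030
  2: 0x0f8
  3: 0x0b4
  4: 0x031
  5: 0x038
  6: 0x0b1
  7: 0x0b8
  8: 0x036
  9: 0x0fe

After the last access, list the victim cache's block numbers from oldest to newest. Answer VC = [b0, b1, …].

#0 0x39→b3/s1 MISS; vc=[]
#1 0x30→b3/s1 L1-HIT; vc=[]
#2 0xf8→b15/s1 MISS; vc=[3]
#3 0xb4→b11/s1 MISS; vc=[3,15]
#4 0x31→b3/s1 VC-HIT; vc=[11,15]
#5 0x38→b3/s1 L1-HIT; vc=[11,15]
#6 0xb1→b11/s1 VC-HIT; vc=[3,15]
#7 0xb8→b11/s1 L1-HIT; vc=[3,15]
#8 0x36→b3/s1 VC-HIT; vc=[11,15]
#9 0xfe→b15/s1 VC-HIT; vc=[11,3]

VC = [11, 3]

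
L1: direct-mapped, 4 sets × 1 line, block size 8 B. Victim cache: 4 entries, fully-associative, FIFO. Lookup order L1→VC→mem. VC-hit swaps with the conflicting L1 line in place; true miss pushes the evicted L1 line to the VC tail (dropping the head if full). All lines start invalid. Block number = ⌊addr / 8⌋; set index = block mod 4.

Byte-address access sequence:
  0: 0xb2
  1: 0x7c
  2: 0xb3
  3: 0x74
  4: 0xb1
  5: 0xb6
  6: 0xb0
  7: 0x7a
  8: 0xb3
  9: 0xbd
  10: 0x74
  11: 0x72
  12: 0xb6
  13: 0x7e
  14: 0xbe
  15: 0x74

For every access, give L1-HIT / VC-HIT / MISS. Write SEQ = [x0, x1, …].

0: 0xb2 (blk 22, set 2) → MISS  vc=[]
1: 0x7c (blk 15, set 3) → MISS  vc=[]
2: 0xb3 (blk 22, set 2) → L1-HIT  vc=[]
3: 0x74 (blk 14, set 2) → MISS  vc=[22]
4: 0xb1 (blk 22, set 2) → VC-HIT  vc=[14]
5: 0xb6 (blk 22, set 2) → L1-HIT  vc=[14]
6: 0xb0 (blk 22, set 2) → L1-HIT  vc=[14]
7: 0x7a (blk 15, set 3) → L1-HIT  vc=[14]
8: 0xb3 (blk 22, set 2) → L1-HIT  vc=[14]
9: 0xbd (blk 23, set 3) → MISS  vc=[14, 15]
10: 0x74 (blk 14, set 2) → VC-HIT  vc=[22, 15]
11: 0x72 (blk 14, set 2) → L1-HIT  vc=[22, 15]
12: 0xb6 (blk 22, set 2) → VC-HIT  vc=[14, 15]
13: 0x7e (blk 15, set 3) → VC-HIT  vc=[14, 23]
14: 0xbe (blk 23, set 3) → VC-HIT  vc=[14, 15]
15: 0x74 (blk 14, set 2) → VC-HIT  vc=[22, 15]

SEQ = [MISS, MISS, L1-HIT, MISS, VC-HIT, L1-HIT, L1-HIT, L1-HIT, L1-HIT, MISS, VC-HIT, L1-HIT, VC-HIT, VC-HIT, VC-HIT, VC-HIT]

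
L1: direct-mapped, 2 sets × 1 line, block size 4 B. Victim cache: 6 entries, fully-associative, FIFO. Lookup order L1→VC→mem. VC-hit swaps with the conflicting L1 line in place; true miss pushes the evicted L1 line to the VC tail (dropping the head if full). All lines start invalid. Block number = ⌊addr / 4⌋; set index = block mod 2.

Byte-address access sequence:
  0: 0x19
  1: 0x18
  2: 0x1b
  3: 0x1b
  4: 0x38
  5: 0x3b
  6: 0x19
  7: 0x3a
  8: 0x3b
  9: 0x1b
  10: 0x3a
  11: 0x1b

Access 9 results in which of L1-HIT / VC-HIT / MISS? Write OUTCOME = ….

0: 0x19 (blk 6, set 0) → MISS  vc=[]
1: 0x18 (blk 6, set 0) → L1-HIT  vc=[]
2: 0x1b (blk 6, set 0) → L1-HIT  vc=[]
3: 0x1b (blk 6, set 0) → L1-HIT  vc=[]
4: 0x38 (blk 14, set 0) → MISS  vc=[6]
5: 0x3b (blk 14, set 0) → L1-HIT  vc=[6]
6: 0x19 (blk 6, set 0) → VC-HIT  vc=[14]
7: 0x3a (blk 14, set 0) → VC-HIT  vc=[6]
8: 0x3b (blk 14, set 0) → L1-HIT  vc=[6]
9: 0x1b (blk 6, set 0) → VC-HIT  vc=[14]
10: 0x3a (blk 14, set 0) → VC-HIT  vc=[6]
11: 0x1b (blk 6, set 0) → VC-HIT  vc=[14]

OUTCOME = VC-HIT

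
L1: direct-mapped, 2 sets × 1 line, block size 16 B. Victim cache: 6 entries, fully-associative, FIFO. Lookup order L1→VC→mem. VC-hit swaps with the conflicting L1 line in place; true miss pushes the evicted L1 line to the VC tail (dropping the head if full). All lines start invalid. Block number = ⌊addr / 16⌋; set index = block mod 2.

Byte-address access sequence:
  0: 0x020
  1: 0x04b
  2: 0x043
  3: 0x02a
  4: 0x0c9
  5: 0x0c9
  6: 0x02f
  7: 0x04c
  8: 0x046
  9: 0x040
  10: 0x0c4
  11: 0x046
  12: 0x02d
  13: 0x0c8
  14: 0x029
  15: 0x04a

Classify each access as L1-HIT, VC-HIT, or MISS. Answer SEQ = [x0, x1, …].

SEQ = [MISS, MISS, L1-HIT, VC-HIT, MISS, L1-HIT, VC-HIT, VC-HIT, L1-HIT, L1-HIT, VC-HIT, VC-HIT, VC-HIT, VC-HIT, VC-HIT, VC-HIT]

#0 0x20→b2/s0 MISS; vc=[]
#1 0x4b→b4/s0 MISS; vc=[2]
#2 0x43→b4/s0 L1-HIT; vc=[2]
#3 0x2a→b2/s0 VC-HIT; vc=[4]
#4 0xc9→b12/s0 MISS; vc=[4,2]
#5 0xc9→b12/s0 L1-HIT; vc=[4,2]
#6 0x2f→b2/s0 VC-HIT; vc=[4,12]
#7 0x4c→b4/s0 VC-HIT; vc=[2,12]
#8 0x46→b4/s0 L1-HIT; vc=[2,12]
#9 0x40→b4/s0 L1-HIT; vc=[2,12]
#10 0xc4→b12/s0 VC-HIT; vc=[2,4]
#11 0x46→b4/s0 VC-HIT; vc=[2,12]
#12 0x2d→b2/s0 VC-HIT; vc=[4,12]
#13 0xc8→b12/s0 VC-HIT; vc=[4,2]
#14 0x29→b2/s0 VC-HIT; vc=[4,12]
#15 0x4a→b4/s0 VC-HIT; vc=[2,12]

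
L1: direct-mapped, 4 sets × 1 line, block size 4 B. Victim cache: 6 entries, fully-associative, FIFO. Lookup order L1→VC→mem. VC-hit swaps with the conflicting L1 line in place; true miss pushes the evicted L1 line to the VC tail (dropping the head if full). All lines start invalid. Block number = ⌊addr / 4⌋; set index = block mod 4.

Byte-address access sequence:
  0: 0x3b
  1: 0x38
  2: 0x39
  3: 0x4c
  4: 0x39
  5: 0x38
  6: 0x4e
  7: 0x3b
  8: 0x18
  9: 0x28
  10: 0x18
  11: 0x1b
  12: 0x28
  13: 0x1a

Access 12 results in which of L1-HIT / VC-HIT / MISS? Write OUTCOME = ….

OUTCOME = VC-HIT

#0 0x3b→b14/s2 MISS; vc=[]
#1 0x38→b14/s2 L1-HIT; vc=[]
#2 0x39→b14/s2 L1-HIT; vc=[]
#3 0x4c→b19/s3 MISS; vc=[]
#4 0x39→b14/s2 L1-HIT; vc=[]
#5 0x38→b14/s2 L1-HIT; vc=[]
#6 0x4e→b19/s3 L1-HIT; vc=[]
#7 0x3b→b14/s2 L1-HIT; vc=[]
#8 0x18→b6/s2 MISS; vc=[14]
#9 0x28→b10/s2 MISS; vc=[14,6]
#10 0x18→b6/s2 VC-HIT; vc=[14,10]
#11 0x1b→b6/s2 L1-HIT; vc=[14,10]
#12 0x28→b10/s2 VC-HIT; vc=[14,6]
#13 0x1a→b6/s2 VC-HIT; vc=[14,10]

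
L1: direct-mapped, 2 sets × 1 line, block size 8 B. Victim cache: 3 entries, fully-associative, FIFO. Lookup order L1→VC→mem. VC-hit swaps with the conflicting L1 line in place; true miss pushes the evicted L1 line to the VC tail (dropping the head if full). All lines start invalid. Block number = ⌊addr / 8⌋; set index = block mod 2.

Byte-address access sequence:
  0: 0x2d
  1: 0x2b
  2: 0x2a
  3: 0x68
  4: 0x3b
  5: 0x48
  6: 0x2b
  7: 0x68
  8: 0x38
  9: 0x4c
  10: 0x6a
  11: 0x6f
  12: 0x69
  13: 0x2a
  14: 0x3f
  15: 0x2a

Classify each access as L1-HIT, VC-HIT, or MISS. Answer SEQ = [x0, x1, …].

SEQ = [MISS, L1-HIT, L1-HIT, MISS, MISS, MISS, VC-HIT, VC-HIT, VC-HIT, VC-HIT, VC-HIT, L1-HIT, L1-HIT, VC-HIT, VC-HIT, VC-HIT]

0: 0x2d (blk 5, set 1) → MISS  vc=[]
1: 0x2b (blk 5, set 1) → L1-HIT  vc=[]
2: 0x2a (blk 5, set 1) → L1-HIT  vc=[]
3: 0x68 (blk 13, set 1) → MISS  vc=[5]
4: 0x3b (blk 7, set 1) → MISS  vc=[5, 13]
5: 0x48 (blk 9, set 1) → MISS  vc=[5, 13, 7]
6: 0x2b (blk 5, set 1) → VC-HIT  vc=[9, 13, 7]
7: 0x68 (blk 13, set 1) → VC-HIT  vc=[9, 5, 7]
8: 0x38 (blk 7, set 1) → VC-HIT  vc=[9, 5, 13]
9: 0x4c (blk 9, set 1) → VC-HIT  vc=[7, 5, 13]
10: 0x6a (blk 13, set 1) → VC-HIT  vc=[7, 5, 9]
11: 0x6f (blk 13, set 1) → L1-HIT  vc=[7, 5, 9]
12: 0x69 (blk 13, set 1) → L1-HIT  vc=[7, 5, 9]
13: 0x2a (blk 5, set 1) → VC-HIT  vc=[7, 13, 9]
14: 0x3f (blk 7, set 1) → VC-HIT  vc=[5, 13, 9]
15: 0x2a (blk 5, set 1) → VC-HIT  vc=[7, 13, 9]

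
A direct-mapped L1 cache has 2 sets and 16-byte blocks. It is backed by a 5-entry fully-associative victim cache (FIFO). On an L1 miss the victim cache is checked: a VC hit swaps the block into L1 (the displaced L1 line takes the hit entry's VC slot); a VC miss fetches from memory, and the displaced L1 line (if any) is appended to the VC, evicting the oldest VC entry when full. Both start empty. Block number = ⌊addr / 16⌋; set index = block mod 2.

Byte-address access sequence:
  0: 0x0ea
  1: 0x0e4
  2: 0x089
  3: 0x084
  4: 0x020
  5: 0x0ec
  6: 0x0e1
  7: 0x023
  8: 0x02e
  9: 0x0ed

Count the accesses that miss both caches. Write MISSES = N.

MISSES = 3

  [0] addr=0xea blk=14 s=0: MISS | VC []
  [1] addr=0xe4 blk=14 s=0: L1-HIT | VC []
  [2] addr=0x89 blk=8 s=0: MISS | VC [14]
  [3] addr=0x84 blk=8 s=0: L1-HIT | VC [14]
  [4] addr=0x20 blk=2 s=0: MISS | VC [14, 8]
  [5] addr=0xec blk=14 s=0: VC-HIT | VC [2, 8]
  [6] addr=0xe1 blk=14 s=0: L1-HIT | VC [2, 8]
  [7] addr=0x23 blk=2 s=0: VC-HIT | VC [14, 8]
  [8] addr=0x2e blk=2 s=0: L1-HIT | VC [14, 8]
  [9] addr=0xed blk=14 s=0: VC-HIT | VC [2, 8]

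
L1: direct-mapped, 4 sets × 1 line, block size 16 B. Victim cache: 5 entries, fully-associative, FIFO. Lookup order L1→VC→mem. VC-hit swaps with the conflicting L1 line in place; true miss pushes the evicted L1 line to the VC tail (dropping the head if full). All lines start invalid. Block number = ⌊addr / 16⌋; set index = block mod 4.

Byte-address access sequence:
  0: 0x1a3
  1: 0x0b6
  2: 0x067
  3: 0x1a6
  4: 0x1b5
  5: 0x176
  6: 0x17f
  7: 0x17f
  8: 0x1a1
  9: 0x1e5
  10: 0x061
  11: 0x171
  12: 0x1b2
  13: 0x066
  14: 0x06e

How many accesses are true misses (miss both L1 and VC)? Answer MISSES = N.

  [0] addr=0x1a3 blk=26 s=2: MISS | VC []
  [1] addr=0xb6 blk=11 s=3: MISS | VC []
  [2] addr=0x67 blk=6 s=2: MISS | VC [26]
  [3] addr=0x1a6 blk=26 s=2: VC-HIT | VC [6]
  [4] addr=0x1b5 blk=27 s=3: MISS | VC [6, 11]
  [5] addr=0x176 blk=23 s=3: MISS | VC [6, 11, 27]
  [6] addr=0x17f blk=23 s=3: L1-HIT | VC [6, 11, 27]
  [7] addr=0x17f blk=23 s=3: L1-HIT | VC [6, 11, 27]
  [8] addr=0x1a1 blk=26 s=2: L1-HIT | VC [6, 11, 27]
  [9] addr=0x1e5 blk=30 s=2: MISS | VC [6, 11, 27, 26]
  [10] addr=0x61 blk=6 s=2: VC-HIT | VC [30, 11, 27, 26]
  [11] addr=0x171 blk=23 s=3: L1-HIT | VC [30, 11, 27, 26]
  [12] addr=0x1b2 blk=27 s=3: VC-HIT | VC [30, 11, 23, 26]
  [13] addr=0x66 blk=6 s=2: L1-HIT | VC [30, 11, 23, 26]
  [14] addr=0x6e blk=6 s=2: L1-HIT | VC [30, 11, 23, 26]

MISSES = 6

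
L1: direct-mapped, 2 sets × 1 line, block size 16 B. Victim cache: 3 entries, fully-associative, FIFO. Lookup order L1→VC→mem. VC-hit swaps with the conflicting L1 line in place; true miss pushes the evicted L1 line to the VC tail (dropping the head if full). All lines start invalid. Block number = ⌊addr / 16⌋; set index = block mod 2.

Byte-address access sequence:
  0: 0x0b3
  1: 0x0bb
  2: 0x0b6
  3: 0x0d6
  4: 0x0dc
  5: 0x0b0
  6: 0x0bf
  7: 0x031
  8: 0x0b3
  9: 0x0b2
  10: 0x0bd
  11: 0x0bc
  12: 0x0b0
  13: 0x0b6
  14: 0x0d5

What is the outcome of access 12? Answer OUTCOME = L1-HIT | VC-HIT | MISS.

OUTCOME = L1-HIT

#0 0xb3→b11/s1 MISS; vc=[]
#1 0xbb→b11/s1 L1-HIT; vc=[]
#2 0xb6→b11/s1 L1-HIT; vc=[]
#3 0xd6→b13/s1 MISS; vc=[11]
#4 0xdc→b13/s1 L1-HIT; vc=[11]
#5 0xb0→b11/s1 VC-HIT; vc=[13]
#6 0xbf→b11/s1 L1-HIT; vc=[13]
#7 0x31→b3/s1 MISS; vc=[13,11]
#8 0xb3→b11/s1 VC-HIT; vc=[13,3]
#9 0xb2→b11/s1 L1-HIT; vc=[13,3]
#10 0xbd→b11/s1 L1-HIT; vc=[13,3]
#11 0xbc→b11/s1 L1-HIT; vc=[13,3]
#12 0xb0→b11/s1 L1-HIT; vc=[13,3]
#13 0xb6→b11/s1 L1-HIT; vc=[13,3]
#14 0xd5→b13/s1 VC-HIT; vc=[11,3]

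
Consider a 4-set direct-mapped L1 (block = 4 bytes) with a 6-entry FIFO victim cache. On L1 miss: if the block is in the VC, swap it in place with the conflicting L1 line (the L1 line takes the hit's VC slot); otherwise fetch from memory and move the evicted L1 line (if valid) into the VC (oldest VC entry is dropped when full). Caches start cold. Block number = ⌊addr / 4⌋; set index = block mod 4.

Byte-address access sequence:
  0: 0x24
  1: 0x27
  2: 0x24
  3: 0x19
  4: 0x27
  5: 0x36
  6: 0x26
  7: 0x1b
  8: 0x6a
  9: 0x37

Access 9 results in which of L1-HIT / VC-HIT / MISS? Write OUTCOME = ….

OUTCOME = VC-HIT

#0 0x24→b9/s1 MISS; vc=[]
#1 0x27→b9/s1 L1-HIT; vc=[]
#2 0x24→b9/s1 L1-HIT; vc=[]
#3 0x19→b6/s2 MISS; vc=[]
#4 0x27→b9/s1 L1-HIT; vc=[]
#5 0x36→b13/s1 MISS; vc=[9]
#6 0x26→b9/s1 VC-HIT; vc=[13]
#7 0x1b→b6/s2 L1-HIT; vc=[13]
#8 0x6a→b26/s2 MISS; vc=[13,6]
#9 0x37→b13/s1 VC-HIT; vc=[9,6]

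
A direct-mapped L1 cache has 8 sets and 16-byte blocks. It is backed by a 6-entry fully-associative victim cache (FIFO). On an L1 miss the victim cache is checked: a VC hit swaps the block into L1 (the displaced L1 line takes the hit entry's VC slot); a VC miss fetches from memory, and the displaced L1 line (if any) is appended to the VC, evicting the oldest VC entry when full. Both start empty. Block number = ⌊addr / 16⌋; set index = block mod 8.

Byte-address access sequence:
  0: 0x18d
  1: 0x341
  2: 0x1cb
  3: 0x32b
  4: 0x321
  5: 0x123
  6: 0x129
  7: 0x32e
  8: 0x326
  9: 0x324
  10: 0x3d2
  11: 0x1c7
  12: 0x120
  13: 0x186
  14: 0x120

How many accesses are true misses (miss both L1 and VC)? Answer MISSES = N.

  [0] addr=0x18d blk=24 s=0: MISS | VC []
  [1] addr=0x341 blk=52 s=4: MISS | VC []
  [2] addr=0x1cb blk=28 s=4: MISS | VC [52]
  [3] addr=0x32b blk=50 s=2: MISS | VC [52]
  [4] addr=0x321 blk=50 s=2: L1-HIT | VC [52]
  [5] addr=0x123 blk=18 s=2: MISS | VC [52, 50]
  [6] addr=0x129 blk=18 s=2: L1-HIT | VC [52, 50]
  [7] addr=0x32e blk=50 s=2: VC-HIT | VC [52, 18]
  [8] addr=0x326 blk=50 s=2: L1-HIT | VC [52, 18]
  [9] addr=0x324 blk=50 s=2: L1-HIT | VC [52, 18]
  [10] addr=0x3d2 blk=61 s=5: MISS | VC [52, 18]
  [11] addr=0x1c7 blk=28 s=4: L1-HIT | VC [52, 18]
  [12] addr=0x120 blk=18 s=2: VC-HIT | VC [52, 50]
  [13] addr=0x186 blk=24 s=0: L1-HIT | VC [52, 50]
  [14] addr=0x120 blk=18 s=2: L1-HIT | VC [52, 50]

MISSES = 6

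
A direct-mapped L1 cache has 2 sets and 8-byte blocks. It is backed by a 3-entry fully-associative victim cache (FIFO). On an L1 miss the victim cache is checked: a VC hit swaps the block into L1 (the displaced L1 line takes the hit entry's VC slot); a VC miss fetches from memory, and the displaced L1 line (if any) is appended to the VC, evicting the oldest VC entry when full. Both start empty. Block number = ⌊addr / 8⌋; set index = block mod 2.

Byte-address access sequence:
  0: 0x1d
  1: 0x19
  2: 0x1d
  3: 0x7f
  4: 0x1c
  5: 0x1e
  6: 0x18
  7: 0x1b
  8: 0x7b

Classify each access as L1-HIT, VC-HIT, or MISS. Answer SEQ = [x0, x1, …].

  [0] addr=0x1d blk=3 s=1: MISS | VC []
  [1] addr=0x19 blk=3 s=1: L1-HIT | VC []
  [2] addr=0x1d blk=3 s=1: L1-HIT | VC []
  [3] addr=0x7f blk=15 s=1: MISS | VC [3]
  [4] addr=0x1c blk=3 s=1: VC-HIT | VC [15]
  [5] addr=0x1e blk=3 s=1: L1-HIT | VC [15]
  [6] addr=0x18 blk=3 s=1: L1-HIT | VC [15]
  [7] addr=0x1b blk=3 s=1: L1-HIT | VC [15]
  [8] addr=0x7b blk=15 s=1: VC-HIT | VC [3]

SEQ = [MISS, L1-HIT, L1-HIT, MISS, VC-HIT, L1-HIT, L1-HIT, L1-HIT, VC-HIT]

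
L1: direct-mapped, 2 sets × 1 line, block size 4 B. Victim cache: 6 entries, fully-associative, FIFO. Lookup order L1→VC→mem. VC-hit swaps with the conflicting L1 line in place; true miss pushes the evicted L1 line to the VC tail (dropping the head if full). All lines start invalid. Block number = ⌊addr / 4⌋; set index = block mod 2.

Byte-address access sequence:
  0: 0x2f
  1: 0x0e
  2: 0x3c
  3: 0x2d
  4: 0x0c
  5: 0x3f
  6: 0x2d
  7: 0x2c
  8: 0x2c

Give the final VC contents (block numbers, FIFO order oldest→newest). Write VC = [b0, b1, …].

VC = [3, 15]

0: 0x2f (blk 11, set 1) → MISS  vc=[]
1: 0xe (blk 3, set 1) → MISS  vc=[11]
2: 0x3c (blk 15, set 1) → MISS  vc=[11, 3]
3: 0x2d (blk 11, set 1) → VC-HIT  vc=[15, 3]
4: 0xc (blk 3, set 1) → VC-HIT  vc=[15, 11]
5: 0x3f (blk 15, set 1) → VC-HIT  vc=[3, 11]
6: 0x2d (blk 11, set 1) → VC-HIT  vc=[3, 15]
7: 0x2c (blk 11, set 1) → L1-HIT  vc=[3, 15]
8: 0x2c (blk 11, set 1) → L1-HIT  vc=[3, 15]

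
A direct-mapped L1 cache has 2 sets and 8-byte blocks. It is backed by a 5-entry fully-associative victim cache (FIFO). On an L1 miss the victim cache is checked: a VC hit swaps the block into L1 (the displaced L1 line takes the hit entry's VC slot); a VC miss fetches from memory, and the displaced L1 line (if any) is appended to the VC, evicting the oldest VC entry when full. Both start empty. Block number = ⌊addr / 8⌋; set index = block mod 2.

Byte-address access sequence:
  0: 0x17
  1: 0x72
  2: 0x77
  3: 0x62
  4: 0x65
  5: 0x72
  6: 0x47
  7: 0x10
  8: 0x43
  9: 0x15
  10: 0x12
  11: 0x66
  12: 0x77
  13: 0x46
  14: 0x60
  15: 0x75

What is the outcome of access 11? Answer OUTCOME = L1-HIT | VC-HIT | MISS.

OUTCOME = VC-HIT

0: 0x17 (blk 2, set 0) → MISS  vc=[]
1: 0x72 (blk 14, set 0) → MISS  vc=[2]
2: 0x77 (blk 14, set 0) → L1-HIT  vc=[2]
3: 0x62 (blk 12, set 0) → MISS  vc=[2, 14]
4: 0x65 (blk 12, set 0) → L1-HIT  vc=[2, 14]
5: 0x72 (blk 14, set 0) → VC-HIT  vc=[2, 12]
6: 0x47 (blk 8, set 0) → MISS  vc=[2, 12, 14]
7: 0x10 (blk 2, set 0) → VC-HIT  vc=[8, 12, 14]
8: 0x43 (blk 8, set 0) → VC-HIT  vc=[2, 12, 14]
9: 0x15 (blk 2, set 0) → VC-HIT  vc=[8, 12, 14]
10: 0x12 (blk 2, set 0) → L1-HIT  vc=[8, 12, 14]
11: 0x66 (blk 12, set 0) → VC-HIT  vc=[8, 2, 14]
12: 0x77 (blk 14, set 0) → VC-HIT  vc=[8, 2, 12]
13: 0x46 (blk 8, set 0) → VC-HIT  vc=[14, 2, 12]
14: 0x60 (blk 12, set 0) → VC-HIT  vc=[14, 2, 8]
15: 0x75 (blk 14, set 0) → VC-HIT  vc=[12, 2, 8]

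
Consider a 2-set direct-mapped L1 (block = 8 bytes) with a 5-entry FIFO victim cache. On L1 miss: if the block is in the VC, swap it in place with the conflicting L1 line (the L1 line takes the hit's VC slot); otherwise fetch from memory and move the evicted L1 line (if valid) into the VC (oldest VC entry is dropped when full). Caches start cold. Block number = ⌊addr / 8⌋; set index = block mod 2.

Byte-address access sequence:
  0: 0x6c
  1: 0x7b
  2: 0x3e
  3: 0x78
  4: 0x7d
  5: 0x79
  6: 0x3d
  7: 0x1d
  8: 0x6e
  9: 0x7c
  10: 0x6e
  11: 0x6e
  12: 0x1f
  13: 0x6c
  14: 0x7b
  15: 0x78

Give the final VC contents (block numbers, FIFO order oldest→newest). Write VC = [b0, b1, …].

VC = [3, 13, 7]

  [0] addr=0x6c blk=13 s=1: MISS | VC []
  [1] addr=0x7b blk=15 s=1: MISS | VC [13]
  [2] addr=0x3e blk=7 s=1: MISS | VC [13, 15]
  [3] addr=0x78 blk=15 s=1: VC-HIT | VC [13, 7]
  [4] addr=0x7d blk=15 s=1: L1-HIT | VC [13, 7]
  [5] addr=0x79 blk=15 s=1: L1-HIT | VC [13, 7]
  [6] addr=0x3d blk=7 s=1: VC-HIT | VC [13, 15]
  [7] addr=0x1d blk=3 s=1: MISS | VC [13, 15, 7]
  [8] addr=0x6e blk=13 s=1: VC-HIT | VC [3, 15, 7]
  [9] addr=0x7c blk=15 s=1: VC-HIT | VC [3, 13, 7]
  [10] addr=0x6e blk=13 s=1: VC-HIT | VC [3, 15, 7]
  [11] addr=0x6e blk=13 s=1: L1-HIT | VC [3, 15, 7]
  [12] addr=0x1f blk=3 s=1: VC-HIT | VC [13, 15, 7]
  [13] addr=0x6c blk=13 s=1: VC-HIT | VC [3, 15, 7]
  [14] addr=0x7b blk=15 s=1: VC-HIT | VC [3, 13, 7]
  [15] addr=0x78 blk=15 s=1: L1-HIT | VC [3, 13, 7]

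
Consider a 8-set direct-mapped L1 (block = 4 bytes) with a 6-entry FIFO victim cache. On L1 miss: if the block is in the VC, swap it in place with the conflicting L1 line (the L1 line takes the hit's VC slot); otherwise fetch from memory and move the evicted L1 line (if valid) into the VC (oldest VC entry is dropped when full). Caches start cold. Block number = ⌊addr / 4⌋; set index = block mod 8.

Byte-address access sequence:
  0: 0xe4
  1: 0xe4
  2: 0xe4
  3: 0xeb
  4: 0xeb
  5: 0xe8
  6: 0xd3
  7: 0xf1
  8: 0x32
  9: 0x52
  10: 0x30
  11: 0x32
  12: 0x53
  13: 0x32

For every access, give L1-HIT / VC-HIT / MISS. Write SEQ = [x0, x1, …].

  [0] addr=0xe4 blk=57 s=1: MISS | VC []
  [1] addr=0xe4 blk=57 s=1: L1-HIT | VC []
  [2] addr=0xe4 blk=57 s=1: L1-HIT | VC []
  [3] addr=0xeb blk=58 s=2: MISS | VC []
  [4] addr=0xeb blk=58 s=2: L1-HIT | VC []
  [5] addr=0xe8 blk=58 s=2: L1-HIT | VC []
  [6] addr=0xd3 blk=52 s=4: MISS | VC []
  [7] addr=0xf1 blk=60 s=4: MISS | VC [52]
  [8] addr=0x32 blk=12 s=4: MISS | VC [52, 60]
  [9] addr=0x52 blk=20 s=4: MISS | VC [52, 60, 12]
  [10] addr=0x30 blk=12 s=4: VC-HIT | VC [52, 60, 20]
  [11] addr=0x32 blk=12 s=4: L1-HIT | VC [52, 60, 20]
  [12] addr=0x53 blk=20 s=4: VC-HIT | VC [52, 60, 12]
  [13] addr=0x32 blk=12 s=4: VC-HIT | VC [52, 60, 20]

SEQ = [MISS, L1-HIT, L1-HIT, MISS, L1-HIT, L1-HIT, MISS, MISS, MISS, MISS, VC-HIT, L1-HIT, VC-HIT, VC-HIT]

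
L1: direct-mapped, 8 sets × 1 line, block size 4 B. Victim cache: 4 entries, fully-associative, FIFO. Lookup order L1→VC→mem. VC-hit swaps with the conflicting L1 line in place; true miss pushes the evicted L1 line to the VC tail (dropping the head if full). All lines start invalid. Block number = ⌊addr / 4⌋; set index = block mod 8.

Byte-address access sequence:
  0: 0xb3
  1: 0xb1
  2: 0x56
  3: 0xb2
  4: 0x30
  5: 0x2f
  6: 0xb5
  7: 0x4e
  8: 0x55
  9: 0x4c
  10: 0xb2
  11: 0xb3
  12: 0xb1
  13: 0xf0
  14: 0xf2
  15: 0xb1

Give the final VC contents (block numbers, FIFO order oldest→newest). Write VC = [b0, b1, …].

VC = [12, 45, 11, 60]

  [0] addr=0xb3 blk=44 s=4: MISS | VC []
  [1] addr=0xb1 blk=44 s=4: L1-HIT | VC []
  [2] addr=0x56 blk=21 s=5: MISS | VC []
  [3] addr=0xb2 blk=44 s=4: L1-HIT | VC []
  [4] addr=0x30 blk=12 s=4: MISS | VC [44]
  [5] addr=0x2f blk=11 s=3: MISS | VC [44]
  [6] addr=0xb5 blk=45 s=5: MISS | VC [44, 21]
  [7] addr=0x4e blk=19 s=3: MISS | VC [44, 21, 11]
  [8] addr=0x55 blk=21 s=5: VC-HIT | VC [44, 45, 11]
  [9] addr=0x4c blk=19 s=3: L1-HIT | VC [44, 45, 11]
  [10] addr=0xb2 blk=44 s=4: VC-HIT | VC [12, 45, 11]
  [11] addr=0xb3 blk=44 s=4: L1-HIT | VC [12, 45, 11]
  [12] addr=0xb1 blk=44 s=4: L1-HIT | VC [12, 45, 11]
  [13] addr=0xf0 blk=60 s=4: MISS | VC [12, 45, 11, 44]
  [14] addr=0xf2 blk=60 s=4: L1-HIT | VC [12, 45, 11, 44]
  [15] addr=0xb1 blk=44 s=4: VC-HIT | VC [12, 45, 11, 60]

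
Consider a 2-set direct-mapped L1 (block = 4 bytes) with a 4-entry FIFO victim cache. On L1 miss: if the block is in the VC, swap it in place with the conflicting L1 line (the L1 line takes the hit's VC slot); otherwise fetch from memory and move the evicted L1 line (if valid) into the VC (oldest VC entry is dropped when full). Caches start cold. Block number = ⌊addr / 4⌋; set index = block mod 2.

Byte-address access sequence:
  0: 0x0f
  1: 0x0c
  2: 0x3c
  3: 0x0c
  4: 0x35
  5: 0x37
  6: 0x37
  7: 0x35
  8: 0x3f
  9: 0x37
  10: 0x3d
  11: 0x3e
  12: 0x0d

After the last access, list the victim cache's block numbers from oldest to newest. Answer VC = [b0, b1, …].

  [0] addr=0xf blk=3 s=1: MISS | VC []
  [1] addr=0xc blk=3 s=1: L1-HIT | VC []
  [2] addr=0x3c blk=15 s=1: MISS | VC [3]
  [3] addr=0xc blk=3 s=1: VC-HIT | VC [15]
  [4] addr=0x35 blk=13 s=1: MISS | VC [15, 3]
  [5] addr=0x37 blk=13 s=1: L1-HIT | VC [15, 3]
  [6] addr=0x37 blk=13 s=1: L1-HIT | VC [15, 3]
  [7] addr=0x35 blk=13 s=1: L1-HIT | VC [15, 3]
  [8] addr=0x3f blk=15 s=1: VC-HIT | VC [13, 3]
  [9] addr=0x37 blk=13 s=1: VC-HIT | VC [15, 3]
  [10] addr=0x3d blk=15 s=1: VC-HIT | VC [13, 3]
  [11] addr=0x3e blk=15 s=1: L1-HIT | VC [13, 3]
  [12] addr=0xd blk=3 s=1: VC-HIT | VC [13, 15]

VC = [13, 15]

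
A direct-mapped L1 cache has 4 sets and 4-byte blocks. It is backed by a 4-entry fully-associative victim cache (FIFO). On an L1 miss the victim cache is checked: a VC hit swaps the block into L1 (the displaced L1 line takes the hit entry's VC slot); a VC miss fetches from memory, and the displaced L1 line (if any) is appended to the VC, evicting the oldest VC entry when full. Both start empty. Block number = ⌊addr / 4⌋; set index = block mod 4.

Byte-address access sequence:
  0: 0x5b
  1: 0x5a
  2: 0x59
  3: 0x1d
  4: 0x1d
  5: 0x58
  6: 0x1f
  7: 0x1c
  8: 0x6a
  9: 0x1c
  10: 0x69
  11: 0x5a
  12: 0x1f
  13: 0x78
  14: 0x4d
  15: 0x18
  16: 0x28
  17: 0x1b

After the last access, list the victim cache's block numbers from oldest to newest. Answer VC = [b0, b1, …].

#0 0x5b→b22/s2 MISS; vc=[]
#1 0x5a→b22/s2 L1-HIT; vc=[]
#2 0x59→b22/s2 L1-HIT; vc=[]
#3 0x1d→b7/s3 MISS; vc=[]
#4 0x1d→b7/s3 L1-HIT; vc=[]
#5 0x58→b22/s2 L1-HIT; vc=[]
#6 0x1f→b7/s3 L1-HIT; vc=[]
#7 0x1c→b7/s3 L1-HIT; vc=[]
#8 0x6a→b26/s2 MISS; vc=[22]
#9 0x1c→b7/s3 L1-HIT; vc=[22]
#10 0x69→b26/s2 L1-HIT; vc=[22]
#11 0x5a→b22/s2 VC-HIT; vc=[26]
#12 0x1f→b7/s3 L1-HIT; vc=[26]
#13 0x78→b30/s2 MISS; vc=[26,22]
#14 0x4d→b19/s3 MISS; vc=[26,22,7]
#15 0x18→b6/s2 MISS; vc=[26,22,7,30]
#16 0x28→b10/s2 MISS; vc=[22,7,30,6]
#17 0x1b→b6/s2 VC-HIT; vc=[22,7,30,10]

VC = [22, 7, 30, 10]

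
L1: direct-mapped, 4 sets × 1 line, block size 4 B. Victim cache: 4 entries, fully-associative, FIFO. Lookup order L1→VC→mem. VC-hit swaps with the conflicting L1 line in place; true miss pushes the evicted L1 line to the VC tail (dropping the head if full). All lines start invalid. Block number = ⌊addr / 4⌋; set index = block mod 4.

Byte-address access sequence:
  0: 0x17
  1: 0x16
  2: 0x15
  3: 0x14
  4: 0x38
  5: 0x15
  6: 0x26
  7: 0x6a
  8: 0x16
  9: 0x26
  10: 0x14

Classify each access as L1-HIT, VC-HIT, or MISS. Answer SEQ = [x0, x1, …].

SEQ = [MISS, L1-HIT, L1-HIT, L1-HIT, MISS, L1-HIT, MISS, MISS, VC-HIT, VC-HIT, VC-HIT]

  [0] addr=0x17 blk=5 s=1: MISS | VC []
  [1] addr=0x16 blk=5 s=1: L1-HIT | VC []
  [2] addr=0x15 blk=5 s=1: L1-HIT | VC []
  [3] addr=0x14 blk=5 s=1: L1-HIT | VC []
  [4] addr=0x38 blk=14 s=2: MISS | VC []
  [5] addr=0x15 blk=5 s=1: L1-HIT | VC []
  [6] addr=0x26 blk=9 s=1: MISS | VC [5]
  [7] addr=0x6a blk=26 s=2: MISS | VC [5, 14]
  [8] addr=0x16 blk=5 s=1: VC-HIT | VC [9, 14]
  [9] addr=0x26 blk=9 s=1: VC-HIT | VC [5, 14]
  [10] addr=0x14 blk=5 s=1: VC-HIT | VC [9, 14]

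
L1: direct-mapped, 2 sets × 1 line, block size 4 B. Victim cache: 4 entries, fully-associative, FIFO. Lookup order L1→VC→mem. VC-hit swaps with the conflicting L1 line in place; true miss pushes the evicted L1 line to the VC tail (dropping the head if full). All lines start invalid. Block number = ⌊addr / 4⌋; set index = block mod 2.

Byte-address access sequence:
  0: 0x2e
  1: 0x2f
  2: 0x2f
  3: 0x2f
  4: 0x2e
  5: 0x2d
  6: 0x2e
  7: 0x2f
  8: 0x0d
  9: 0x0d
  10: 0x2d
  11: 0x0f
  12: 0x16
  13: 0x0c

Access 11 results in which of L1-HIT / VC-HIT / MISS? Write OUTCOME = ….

#0 0x2e→b11/s1 MISS; vc=[]
#1 0x2f→b11/s1 L1-HIT; vc=[]
#2 0x2f→b11/s1 L1-HIT; vc=[]
#3 0x2f→b11/s1 L1-HIT; vc=[]
#4 0x2e→b11/s1 L1-HIT; vc=[]
#5 0x2d→b11/s1 L1-HIT; vc=[]
#6 0x2e→b11/s1 L1-HIT; vc=[]
#7 0x2f→b11/s1 L1-HIT; vc=[]
#8 0xd→b3/s1 MISS; vc=[11]
#9 0xd→b3/s1 L1-HIT; vc=[11]
#10 0x2d→b11/s1 VC-HIT; vc=[3]
#11 0xf→b3/s1 VC-HIT; vc=[11]
#12 0x16→b5/s1 MISS; vc=[11,3]
#13 0xc→b3/s1 VC-HIT; vc=[11,5]

OUTCOME = VC-HIT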